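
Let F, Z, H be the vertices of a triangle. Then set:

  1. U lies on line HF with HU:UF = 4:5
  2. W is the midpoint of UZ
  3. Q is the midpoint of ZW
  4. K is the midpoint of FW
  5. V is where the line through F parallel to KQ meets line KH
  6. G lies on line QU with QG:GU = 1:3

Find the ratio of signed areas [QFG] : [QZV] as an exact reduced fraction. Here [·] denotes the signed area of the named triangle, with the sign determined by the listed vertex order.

Set F = (0, 0), Z = (1, 0), H = (0, 1); any affine frame gives the same invariant.
1. U lies on line HF with HU:UF = 4:5 ⇒ U = (0, 5/9)
2. W is the midpoint of UZ ⇒ W = (1/2, 5/18)
3. Q is the midpoint of ZW ⇒ Q = (3/4, 5/36)
4. K is the midpoint of FW ⇒ K = (1/4, 5/36)
5. V is where the line through F parallel to KQ meets line KH ⇒ V = (9/31, 0)
6. G lies on line QU with QG:GU = 1:3 ⇒ G = (9/16, 35/144)
2·[QFG] = -5/48, 2·[QZV] = -55/558
[QFG]:[QZV] = -5/48:-55/558 = 93/88

[QFG]:[QZV] = 93/88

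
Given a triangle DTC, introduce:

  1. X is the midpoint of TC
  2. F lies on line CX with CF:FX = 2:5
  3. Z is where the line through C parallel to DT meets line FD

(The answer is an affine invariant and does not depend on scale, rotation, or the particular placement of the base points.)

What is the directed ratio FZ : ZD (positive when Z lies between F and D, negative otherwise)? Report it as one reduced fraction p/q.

Choose coordinates D = (0, 0), T = (1, 0), C = (0, 1).
1. X is the midpoint of TC ⇒ X = (1/2, 1/2)
2. F lies on line CX with CF:FX = 2:5 ⇒ F = (1/7, 6/7)
3. Z is where the line through C parallel to DT meets line FD ⇒ Z = (1/6, 1)
Z = F + t·(D−F) with t = -1/6, so FZ:ZD = t:(1−t) = -1/6:7/6

FZ:ZD = -1/7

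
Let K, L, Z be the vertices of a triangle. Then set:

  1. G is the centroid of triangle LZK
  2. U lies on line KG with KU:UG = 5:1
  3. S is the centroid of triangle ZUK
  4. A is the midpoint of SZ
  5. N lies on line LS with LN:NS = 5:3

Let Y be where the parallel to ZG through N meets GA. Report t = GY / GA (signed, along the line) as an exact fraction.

t = -19/28

Work in coordinates with K = (0, 0), L = (1, 0), Z = (0, 1).
1. G is the centroid of triangle LZK ⇒ G = (1/3, 1/3)
2. U lies on line KG with KU:UG = 5:1 ⇒ U = (5/18, 5/18)
3. S is the centroid of triangle ZUK ⇒ S = (5/54, 23/54)
4. A is the midpoint of SZ ⇒ A = (5/108, 77/108)
5. N lies on line LS with LN:NS = 5:3 ⇒ N = (187/432, 115/432)
through N parallel to ZG: direction (1/3, -2/3); meets GA at Y = (1597/3024, 229/3024)
Y = G + t·(A−G) with t = -19/28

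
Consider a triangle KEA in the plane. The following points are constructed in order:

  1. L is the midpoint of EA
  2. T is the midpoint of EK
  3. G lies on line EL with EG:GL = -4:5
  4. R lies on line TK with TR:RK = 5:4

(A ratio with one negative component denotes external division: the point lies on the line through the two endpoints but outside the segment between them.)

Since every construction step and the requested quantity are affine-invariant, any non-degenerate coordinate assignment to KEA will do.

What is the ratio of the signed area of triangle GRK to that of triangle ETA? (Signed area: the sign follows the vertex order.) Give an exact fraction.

[GRK]:[ETA] = -8/9

Work in coordinates with K = (0, 0), E = (1, 0), A = (0, 1).
1. L is the midpoint of EA ⇒ L = (1/2, 1/2)
2. T is the midpoint of EK ⇒ T = (1/2, 0)
3. G lies on line EL with EG:GL = -4:5 ⇒ G = (3, -2)
4. R lies on line TK with TR:RK = 5:4 ⇒ R = (2/9, 0)
2·[GRK] = 4/9, 2·[ETA] = -1/2
[GRK]:[ETA] = 4/9:-1/2 = -8/9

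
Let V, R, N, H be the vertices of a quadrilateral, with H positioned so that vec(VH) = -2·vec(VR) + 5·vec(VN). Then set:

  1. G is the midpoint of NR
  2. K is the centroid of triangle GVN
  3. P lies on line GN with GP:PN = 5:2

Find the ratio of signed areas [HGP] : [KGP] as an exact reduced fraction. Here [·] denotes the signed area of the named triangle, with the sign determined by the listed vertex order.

Choose coordinates V = (0, 0), R = (1, 0), N = (0, 1), H = (-2, 5).
1. G is the midpoint of NR ⇒ G = (1/2, 1/2)
2. K is the centroid of triangle GVN ⇒ K = (1/6, 1/2)
3. P lies on line GN with GP:PN = 5:2 ⇒ P = (1/7, 6/7)
2·[HGP] = -5/7, 2·[KGP] = 5/42
[HGP]:[KGP] = -5/7:5/42 = -6

[HGP]:[KGP] = -6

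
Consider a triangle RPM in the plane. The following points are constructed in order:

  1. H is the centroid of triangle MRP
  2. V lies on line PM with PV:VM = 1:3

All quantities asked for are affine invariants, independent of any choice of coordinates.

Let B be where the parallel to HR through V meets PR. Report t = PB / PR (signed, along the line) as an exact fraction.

t = 1/2

Work in coordinates with R = (0, 0), P = (1, 0), M = (0, 1).
1. H is the centroid of triangle MRP ⇒ H = (1/3, 1/3)
2. V lies on line PM with PV:VM = 1:3 ⇒ V = (3/4, 1/4)
through V parallel to HR: direction (-1/3, -1/3); meets PR at B = (1/2, 0)
B = P + t·(R−P) with t = 1/2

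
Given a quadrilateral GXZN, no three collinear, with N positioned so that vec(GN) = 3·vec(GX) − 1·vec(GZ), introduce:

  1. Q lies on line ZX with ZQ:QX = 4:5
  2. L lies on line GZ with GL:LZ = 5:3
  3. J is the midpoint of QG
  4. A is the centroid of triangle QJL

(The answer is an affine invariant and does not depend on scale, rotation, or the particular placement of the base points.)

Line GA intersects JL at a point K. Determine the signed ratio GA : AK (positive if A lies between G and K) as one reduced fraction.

Set G = (0, 0), X = (1, 0), Z = (0, 1), N = (3, -1); any affine frame gives the same invariant.
1. Q lies on line ZX with ZQ:QX = 4:5 ⇒ Q = (4/9, 5/9)
2. L lies on line GZ with GL:LZ = 5:3 ⇒ L = (0, 5/8)
3. J is the midpoint of QG ⇒ J = (2/9, 5/18)
4. A is the centroid of triangle QJL ⇒ A = (2/9, 35/72)
line GA meets JL at K = (1/6, 35/96)
A = G + t·(K−G) with t = 4/3, so GA:AK = 4/3:-1/3

GA:AK = -4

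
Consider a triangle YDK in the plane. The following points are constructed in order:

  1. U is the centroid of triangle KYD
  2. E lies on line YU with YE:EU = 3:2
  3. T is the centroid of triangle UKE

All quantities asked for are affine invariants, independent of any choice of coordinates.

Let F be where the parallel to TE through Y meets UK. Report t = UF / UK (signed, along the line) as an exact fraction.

Set Y = (0, 0), D = (1, 0), K = (0, 1); any affine frame gives the same invariant.
1. U is the centroid of triangle KYD ⇒ U = (1/3, 1/3)
2. E lies on line YU with YE:EU = 3:2 ⇒ E = (1/5, 1/5)
3. T is the centroid of triangle UKE ⇒ T = (8/45, 23/45)
through Y parallel to TE: direction (1/45, -14/45); meets UK at F = (-1/12, 7/6)
F = U + t·(K−U) with t = 5/4

t = 5/4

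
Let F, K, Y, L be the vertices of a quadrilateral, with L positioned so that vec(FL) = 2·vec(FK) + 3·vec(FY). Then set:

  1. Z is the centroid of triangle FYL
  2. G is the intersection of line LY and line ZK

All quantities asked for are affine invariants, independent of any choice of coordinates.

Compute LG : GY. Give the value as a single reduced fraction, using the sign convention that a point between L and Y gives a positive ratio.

LG:GY = 7/3

Work in coordinates with F = (0, 0), K = (1, 0), Y = (0, 1), L = (2, 3).
1. Z is the centroid of triangle FYL ⇒ Z = (2/3, 4/3)
2. G is the intersection of line LY and line ZK ⇒ G = (3/5, 8/5)
G = L + t·(Y−L) with t = 7/10, so LG:GY = t:(1−t) = 7/10:3/10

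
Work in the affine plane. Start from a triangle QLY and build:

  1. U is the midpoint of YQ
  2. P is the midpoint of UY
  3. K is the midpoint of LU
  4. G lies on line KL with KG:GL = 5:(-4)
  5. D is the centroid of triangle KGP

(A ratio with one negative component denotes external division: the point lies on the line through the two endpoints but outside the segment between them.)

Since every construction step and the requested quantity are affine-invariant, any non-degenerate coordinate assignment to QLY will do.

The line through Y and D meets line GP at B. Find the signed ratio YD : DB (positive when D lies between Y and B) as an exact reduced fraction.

YD:DB = -23/5

Set Q = (0, 0), L = (1, 0), Y = (0, 1); any affine frame gives the same invariant.
1. U is the midpoint of YQ ⇒ U = (0, 1/2)
2. P is the midpoint of UY ⇒ P = (0, 3/4)
3. K is the midpoint of LU ⇒ K = (1/2, 1/4)
4. G lies on line KL with KG:GL = 5:(-4) ⇒ G = (3, -1)
5. D is the centroid of triangle KGP ⇒ D = (7/6, 0)
line YD meets GP at B = (21/23, 5/23)
D = Y + t·(B−Y) with t = 23/18, so YD:DB = 23/18:-5/18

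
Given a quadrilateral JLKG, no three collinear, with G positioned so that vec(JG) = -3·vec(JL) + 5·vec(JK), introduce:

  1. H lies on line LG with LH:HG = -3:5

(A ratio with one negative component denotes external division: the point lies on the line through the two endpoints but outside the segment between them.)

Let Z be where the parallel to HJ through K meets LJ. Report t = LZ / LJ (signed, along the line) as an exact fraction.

t = 1/15

Set J = (0, 0), L = (1, 0), K = (0, 1), G = (-3, 5); any affine frame gives the same invariant.
1. H lies on line LG with LH:HG = -3:5 ⇒ H = (7, -15/2)
through K parallel to HJ: direction (-7, 15/2); meets LJ at Z = (14/15, 0)
Z = L + t·(J−L) with t = 1/15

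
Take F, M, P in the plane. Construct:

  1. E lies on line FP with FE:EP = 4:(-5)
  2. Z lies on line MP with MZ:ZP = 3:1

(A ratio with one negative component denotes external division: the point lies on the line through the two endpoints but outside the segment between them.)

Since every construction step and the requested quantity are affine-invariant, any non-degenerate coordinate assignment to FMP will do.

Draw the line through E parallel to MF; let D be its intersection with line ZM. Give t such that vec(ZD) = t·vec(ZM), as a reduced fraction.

Set F = (0, 0), M = (1, 0), P = (0, 1); any affine frame gives the same invariant.
1. E lies on line FP with FE:EP = 4:(-5) ⇒ E = (0, -4)
2. Z lies on line MP with MZ:ZP = 3:1 ⇒ Z = (1/4, 3/4)
through E parallel to MF: direction (-1, 0); meets ZM at D = (5, -4)
D = Z + t·(M−Z) with t = 19/3

t = 19/3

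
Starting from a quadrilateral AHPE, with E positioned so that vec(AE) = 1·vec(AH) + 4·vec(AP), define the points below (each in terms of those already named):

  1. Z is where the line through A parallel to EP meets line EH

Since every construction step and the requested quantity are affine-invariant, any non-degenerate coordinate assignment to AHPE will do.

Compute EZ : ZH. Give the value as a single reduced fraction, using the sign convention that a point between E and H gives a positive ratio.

Set A = (0, 0), H = (1, 0), P = (0, 1), E = (1, 4); any affine frame gives the same invariant.
1. Z is where the line through A parallel to EP meets line EH ⇒ Z = (1, 3)
Z = E + t·(H−E) with t = 1/4, so EZ:ZH = t:(1−t) = 1/4:3/4

EZ:ZH = 1/3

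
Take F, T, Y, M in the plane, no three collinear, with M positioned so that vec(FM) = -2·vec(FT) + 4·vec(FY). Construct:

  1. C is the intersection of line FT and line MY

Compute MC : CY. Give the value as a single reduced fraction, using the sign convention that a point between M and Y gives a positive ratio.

MC:CY = -4

Assign F = (0, 0), T = (1, 0), Y = (0, 1), M = (-2, 4) — the answer is frame-independent, so this choice is without loss of generality.
1. C is the intersection of line FT and line MY ⇒ C = (2/3, 0)
C = M + t·(Y−M) with t = 4/3, so MC:CY = t:(1−t) = 4/3:-1/3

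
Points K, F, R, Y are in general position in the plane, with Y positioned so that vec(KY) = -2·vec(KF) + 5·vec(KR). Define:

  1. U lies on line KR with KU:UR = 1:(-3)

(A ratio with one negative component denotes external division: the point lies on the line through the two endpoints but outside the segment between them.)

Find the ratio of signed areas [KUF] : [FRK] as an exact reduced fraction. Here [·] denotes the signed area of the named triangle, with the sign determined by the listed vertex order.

Assign K = (0, 0), F = (1, 0), R = (0, 1), Y = (-2, 5) — the answer is frame-independent, so this choice is without loss of generality.
1. U lies on line KR with KU:UR = 1:(-3) ⇒ U = (0, -1/2)
2·[KUF] = 1/2, 2·[FRK] = 1
[KUF]:[FRK] = 1/2:1 = 1/2

[KUF]:[FRK] = 1/2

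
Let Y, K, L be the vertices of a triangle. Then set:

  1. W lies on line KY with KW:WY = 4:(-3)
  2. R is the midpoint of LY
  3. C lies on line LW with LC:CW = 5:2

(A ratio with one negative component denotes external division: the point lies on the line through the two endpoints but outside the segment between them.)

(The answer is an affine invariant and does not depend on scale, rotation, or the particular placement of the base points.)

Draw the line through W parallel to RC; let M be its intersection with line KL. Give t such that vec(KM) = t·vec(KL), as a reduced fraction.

Work in coordinates with Y = (0, 0), K = (1, 0), L = (0, 1).
1. W lies on line KY with KW:WY = 4:(-3) ⇒ W = (-3, 0)
2. R is the midpoint of LY ⇒ R = (0, 1/2)
3. C lies on line LW with LC:CW = 5:2 ⇒ C = (-15/7, 2/7)
through W parallel to RC: direction (-15/7, -3/14); meets KL at M = (7/11, 4/11)
M = K + t·(L−K) with t = 4/11

t = 4/11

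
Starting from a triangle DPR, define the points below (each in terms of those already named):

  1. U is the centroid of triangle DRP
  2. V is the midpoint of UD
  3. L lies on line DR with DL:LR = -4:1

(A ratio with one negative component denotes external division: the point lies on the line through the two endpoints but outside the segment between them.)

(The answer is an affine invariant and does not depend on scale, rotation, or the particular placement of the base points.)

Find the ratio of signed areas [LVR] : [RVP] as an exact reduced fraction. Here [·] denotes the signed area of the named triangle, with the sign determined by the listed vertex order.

Work in coordinates with D = (0, 0), P = (1, 0), R = (0, 1).
1. U is the centroid of triangle DRP ⇒ U = (1/3, 1/3)
2. V is the midpoint of UD ⇒ V = (1/6, 1/6)
3. L lies on line DR with DL:LR = -4:1 ⇒ L = (0, 4/3)
2·[LVR] = -1/18, 2·[RVP] = 2/3
[LVR]:[RVP] = -1/18:2/3 = -1/12

[LVR]:[RVP] = -1/12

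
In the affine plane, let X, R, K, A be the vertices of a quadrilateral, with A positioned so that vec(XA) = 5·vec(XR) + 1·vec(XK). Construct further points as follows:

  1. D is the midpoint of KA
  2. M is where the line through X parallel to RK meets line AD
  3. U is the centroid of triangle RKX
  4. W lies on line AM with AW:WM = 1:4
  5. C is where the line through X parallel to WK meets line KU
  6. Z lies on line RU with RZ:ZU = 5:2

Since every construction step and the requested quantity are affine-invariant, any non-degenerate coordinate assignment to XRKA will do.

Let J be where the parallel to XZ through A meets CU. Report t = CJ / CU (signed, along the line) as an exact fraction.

Assign X = (0, 0), R = (1, 0), K = (0, 1), A = (5, 1) — the answer is frame-independent, so this choice is without loss of generality.
1. D is the midpoint of KA ⇒ D = (5/2, 1)
2. M is where the line through X parallel to RK meets line AD ⇒ M = (-1, 1)
3. U is the centroid of triangle RKX ⇒ U = (1/3, 1/3)
4. W lies on line AM with AW:WM = 1:4 ⇒ W = (19/5, 1)
5. C is where the line through X parallel to WK meets line KU ⇒ C = (1/2, 0)
6. Z lies on line RU with RZ:ZU = 5:2 ⇒ Z = (11/21, 5/21)
through A parallel to XZ: direction (11/21, 5/21); meets CU at J = (25/27, -23/27)
J = C + t·(U−C) with t = -23/9

t = -23/9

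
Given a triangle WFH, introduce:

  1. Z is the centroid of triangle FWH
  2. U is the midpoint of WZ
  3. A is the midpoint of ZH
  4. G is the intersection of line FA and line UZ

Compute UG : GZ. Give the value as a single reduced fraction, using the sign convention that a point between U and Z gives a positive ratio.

Choose coordinates W = (0, 0), F = (1, 0), H = (0, 1).
1. Z is the centroid of triangle FWH ⇒ Z = (1/3, 1/3)
2. U is the midpoint of WZ ⇒ U = (1/6, 1/6)
3. A is the midpoint of ZH ⇒ A = (1/6, 2/3)
4. G is the intersection of line FA and line UZ ⇒ G = (4/9, 4/9)
G = U + t·(Z−U) with t = 5/3, so UG:GZ = t:(1−t) = 5/3:-2/3

UG:GZ = -5/2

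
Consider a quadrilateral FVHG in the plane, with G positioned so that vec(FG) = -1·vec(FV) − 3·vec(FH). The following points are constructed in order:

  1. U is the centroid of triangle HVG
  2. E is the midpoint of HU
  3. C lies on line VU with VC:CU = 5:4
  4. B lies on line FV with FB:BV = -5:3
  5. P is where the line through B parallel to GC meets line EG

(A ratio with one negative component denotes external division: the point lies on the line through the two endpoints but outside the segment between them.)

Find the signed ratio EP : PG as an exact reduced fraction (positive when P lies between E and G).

Choose coordinates F = (0, 0), V = (1, 0), H = (0, 1), G = (-1, -3).
1. U is the centroid of triangle HVG ⇒ U = (0, -2/3)
2. E is the midpoint of HU ⇒ E = (0, 1/6)
3. C lies on line VU with VC:CU = 5:4 ⇒ C = (4/9, -10/27)
4. B lies on line FV with FB:BV = -5:3 ⇒ B = (5/2, 0)
5. P is where the line through B parallel to GC meets line EG ⇒ P = (-368/105, -6887/630)
P = E + t·(G−E) with t = 368/105, so EP:PG = t:(1−t) = 368/105:-263/105

EP:PG = -368/263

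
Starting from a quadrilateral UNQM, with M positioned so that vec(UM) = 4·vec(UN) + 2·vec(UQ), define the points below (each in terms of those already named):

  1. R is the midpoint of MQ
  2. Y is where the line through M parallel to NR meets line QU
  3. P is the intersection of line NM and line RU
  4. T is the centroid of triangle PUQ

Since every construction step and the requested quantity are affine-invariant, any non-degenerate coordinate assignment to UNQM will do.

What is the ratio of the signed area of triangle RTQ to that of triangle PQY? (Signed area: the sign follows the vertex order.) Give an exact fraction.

Choose coordinates U = (0, 0), N = (1, 0), Q = (0, 1), M = (4, 2).
1. R is the midpoint of MQ ⇒ R = (2, 3/2)
2. Y is where the line through M parallel to NR meets line QU ⇒ Y = (0, -4)
3. P is the intersection of line NM and line RU ⇒ P = (-8, -6)
4. T is the centroid of triangle PUQ ⇒ T = (-8/3, -5/3)
2·[RTQ] = -4, 2·[PQY] = -40
[RTQ]:[PQY] = -4:-40 = 1/10

[RTQ]:[PQY] = 1/10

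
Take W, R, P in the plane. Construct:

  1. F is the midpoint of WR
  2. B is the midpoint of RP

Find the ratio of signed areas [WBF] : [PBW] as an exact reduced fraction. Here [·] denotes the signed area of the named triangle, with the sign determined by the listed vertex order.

[WBF]:[PBW] = 1/2

Work in coordinates with W = (0, 0), R = (1, 0), P = (0, 1).
1. F is the midpoint of WR ⇒ F = (1/2, 0)
2. B is the midpoint of RP ⇒ B = (1/2, 1/2)
2·[WBF] = -1/4, 2·[PBW] = -1/2
[WBF]:[PBW] = -1/4:-1/2 = 1/2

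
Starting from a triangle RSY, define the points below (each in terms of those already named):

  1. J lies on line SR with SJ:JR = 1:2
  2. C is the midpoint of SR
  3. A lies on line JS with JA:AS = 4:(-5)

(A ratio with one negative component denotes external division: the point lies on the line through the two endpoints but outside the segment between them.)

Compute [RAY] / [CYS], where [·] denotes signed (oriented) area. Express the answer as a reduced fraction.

[RAY]:[CYS] = 4/3

Work in coordinates with R = (0, 0), S = (1, 0), Y = (0, 1).
1. J lies on line SR with SJ:JR = 1:2 ⇒ J = (2/3, 0)
2. C is the midpoint of SR ⇒ C = (1/2, 0)
3. A lies on line JS with JA:AS = 4:(-5) ⇒ A = (-2/3, 0)
2·[RAY] = -2/3, 2·[CYS] = -1/2
[RAY]:[CYS] = -2/3:-1/2 = 4/3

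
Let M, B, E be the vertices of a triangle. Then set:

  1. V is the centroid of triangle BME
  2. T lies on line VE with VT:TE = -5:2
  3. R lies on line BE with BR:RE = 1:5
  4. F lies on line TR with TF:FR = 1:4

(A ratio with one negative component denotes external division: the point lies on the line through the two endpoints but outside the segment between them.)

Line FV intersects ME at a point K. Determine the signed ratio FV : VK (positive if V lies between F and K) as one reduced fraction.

FV:VK = -31/30

Work in coordinates with M = (0, 0), B = (1, 0), E = (0, 1).
1. V is the centroid of triangle BME ⇒ V = (1/3, 1/3)
2. T lies on line VE with VT:TE = -5:2 ⇒ T = (-2/9, 13/9)
3. R lies on line BE with BR:RE = 1:5 ⇒ R = (5/6, 1/6)
4. F lies on line TR with TF:FR = 1:4 ⇒ F = (-1/90, 107/90)
line FV meets ME at K = (0, 36/31)
V = F + t·(K−F) with t = 31, so FV:VK = 31:-30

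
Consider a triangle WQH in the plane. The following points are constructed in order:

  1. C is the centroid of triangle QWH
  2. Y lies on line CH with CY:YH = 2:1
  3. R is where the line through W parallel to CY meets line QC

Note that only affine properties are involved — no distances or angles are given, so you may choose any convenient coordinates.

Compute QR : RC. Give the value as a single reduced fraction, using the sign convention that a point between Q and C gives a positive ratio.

QR:RC = -2

Set W = (0, 0), Q = (1, 0), H = (0, 1); any affine frame gives the same invariant.
1. C is the centroid of triangle QWH ⇒ C = (1/3, 1/3)
2. Y lies on line CH with CY:YH = 2:1 ⇒ Y = (1/9, 7/9)
3. R is where the line through W parallel to CY meets line QC ⇒ R = (-1/3, 2/3)
R = Q + t·(C−Q) with t = 2, so QR:RC = t:(1−t) = 2:-1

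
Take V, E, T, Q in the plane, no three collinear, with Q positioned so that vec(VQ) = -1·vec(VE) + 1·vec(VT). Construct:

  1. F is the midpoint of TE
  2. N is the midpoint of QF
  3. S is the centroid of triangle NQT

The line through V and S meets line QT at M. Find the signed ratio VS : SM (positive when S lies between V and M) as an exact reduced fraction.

Choose coordinates V = (0, 0), E = (1, 0), T = (0, 1), Q = (-1, 1).
1. F is the midpoint of TE ⇒ F = (1/2, 1/2)
2. N is the midpoint of QF ⇒ N = (-1/4, 3/4)
3. S is the centroid of triangle NQT ⇒ S = (-5/12, 11/12)
line VS meets QT at M = (-5/11, 1)
S = V + t·(M−V) with t = 11/12, so VS:SM = 11/12:1/12

VS:SM = 11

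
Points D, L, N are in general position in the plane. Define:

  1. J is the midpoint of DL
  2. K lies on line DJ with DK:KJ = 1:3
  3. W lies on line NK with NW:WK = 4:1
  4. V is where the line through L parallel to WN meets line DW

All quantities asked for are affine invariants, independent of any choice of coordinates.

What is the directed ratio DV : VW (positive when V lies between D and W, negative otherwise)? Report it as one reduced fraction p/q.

Work in coordinates with D = (0, 0), L = (1, 0), N = (0, 1).
1. J is the midpoint of DL ⇒ J = (1/2, 0)
2. K lies on line DJ with DK:KJ = 1:3 ⇒ K = (1/8, 0)
3. W lies on line NK with NW:WK = 4:1 ⇒ W = (1/10, 1/5)
4. V is where the line through L parallel to WN meets line DW ⇒ V = (4/5, 8/5)
V = D + t·(W−D) with t = 8, so DV:VW = t:(1−t) = 8:-7

DV:VW = -8/7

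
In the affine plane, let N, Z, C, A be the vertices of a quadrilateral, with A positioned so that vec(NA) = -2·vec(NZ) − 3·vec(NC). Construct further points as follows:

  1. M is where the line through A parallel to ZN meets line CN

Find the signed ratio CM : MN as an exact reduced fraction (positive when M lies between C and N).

Choose coordinates N = (0, 0), Z = (1, 0), C = (0, 1), A = (-2, -3).
1. M is where the line through A parallel to ZN meets line CN ⇒ M = (0, -3)
M = C + t·(N−C) with t = 4, so CM:MN = t:(1−t) = 4:-3

CM:MN = -4/3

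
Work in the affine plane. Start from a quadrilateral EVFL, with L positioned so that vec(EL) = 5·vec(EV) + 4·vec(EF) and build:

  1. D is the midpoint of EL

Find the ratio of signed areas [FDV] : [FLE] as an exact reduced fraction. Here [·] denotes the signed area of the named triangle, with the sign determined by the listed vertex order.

Choose coordinates E = (0, 0), V = (1, 0), F = (0, 1), L = (5, 4).
1. D is the midpoint of EL ⇒ D = (5/2, 2)
2·[FDV] = -7/2, 2·[FLE] = -5
[FDV]:[FLE] = -7/2:-5 = 7/10

[FDV]:[FLE] = 7/10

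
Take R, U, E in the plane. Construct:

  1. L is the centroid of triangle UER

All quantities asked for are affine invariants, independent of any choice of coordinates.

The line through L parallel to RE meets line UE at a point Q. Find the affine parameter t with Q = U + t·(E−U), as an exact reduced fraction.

t = 2/3

Work in coordinates with R = (0, 0), U = (1, 0), E = (0, 1).
1. L is the centroid of triangle UER ⇒ L = (1/3, 1/3)
through L parallel to RE: direction (0, 1); meets UE at Q = (1/3, 2/3)
Q = U + t·(E−U) with t = 2/3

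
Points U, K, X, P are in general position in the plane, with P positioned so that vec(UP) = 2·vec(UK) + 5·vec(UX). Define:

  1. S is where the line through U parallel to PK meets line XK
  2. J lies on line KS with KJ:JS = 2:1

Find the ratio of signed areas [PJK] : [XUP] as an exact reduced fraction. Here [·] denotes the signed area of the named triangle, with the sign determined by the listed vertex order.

[PJK]:[XUP] = 5/3

Work in coordinates with U = (0, 0), K = (1, 0), X = (0, 1), P = (2, 5).
1. S is where the line through U parallel to PK meets line XK ⇒ S = (1/6, 5/6)
2. J lies on line KS with KJ:JS = 2:1 ⇒ J = (4/9, 5/9)
2·[PJK] = 10/3, 2·[XUP] = 2
[PJK]:[XUP] = 10/3:2 = 5/3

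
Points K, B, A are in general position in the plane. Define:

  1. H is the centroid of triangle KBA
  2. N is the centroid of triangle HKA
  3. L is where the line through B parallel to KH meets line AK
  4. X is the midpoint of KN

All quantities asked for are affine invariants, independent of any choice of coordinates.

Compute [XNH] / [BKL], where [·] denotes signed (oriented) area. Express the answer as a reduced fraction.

Assign K = (0, 0), B = (1, 0), A = (0, 1) — the answer is frame-independent, so this choice is without loss of generality.
1. H is the centroid of triangle KBA ⇒ H = (1/3, 1/3)
2. N is the centroid of triangle HKA ⇒ N = (1/9, 4/9)
3. L is where the line through B parallel to KH meets line AK ⇒ L = (0, -1)
4. X is the midpoint of KN ⇒ X = (1/18, 2/9)
2·[XNH] = -1/18, 2·[BKL] = 1
[XNH]:[BKL] = -1/18:1 = -1/18

[XNH]:[BKL] = -1/18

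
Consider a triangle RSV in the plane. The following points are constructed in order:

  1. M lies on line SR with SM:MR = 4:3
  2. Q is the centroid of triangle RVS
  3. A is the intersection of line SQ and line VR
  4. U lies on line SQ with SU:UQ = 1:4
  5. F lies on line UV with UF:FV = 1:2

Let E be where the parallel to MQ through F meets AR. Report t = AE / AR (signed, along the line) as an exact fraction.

Assign R = (0, 0), S = (1, 0), V = (0, 1) — the answer is frame-independent, so this choice is without loss of generality.
1. M lies on line SR with SM:MR = 4:3 ⇒ M = (3/7, 0)
2. Q is the centroid of triangle RVS ⇒ Q = (1/3, 1/3)
3. A is the intersection of line SQ and line VR ⇒ A = (0, 1/2)
4. U lies on line SQ with SU:UQ = 1:4 ⇒ U = (13/15, 1/15)
5. F lies on line UV with UF:FV = 1:2 ⇒ F = (26/45, 17/45)
through F parallel to MQ: direction (-2/21, 1/3); meets AR at E = (0, 12/5)
E = A + t·(R−A) with t = -19/5

t = -19/5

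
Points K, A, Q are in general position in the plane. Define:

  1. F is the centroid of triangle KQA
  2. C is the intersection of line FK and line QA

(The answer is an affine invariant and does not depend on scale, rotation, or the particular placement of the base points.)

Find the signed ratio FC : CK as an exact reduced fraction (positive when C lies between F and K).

FC:CK = -1/3

Choose coordinates K = (0, 0), A = (1, 0), Q = (0, 1).
1. F is the centroid of triangle KQA ⇒ F = (1/3, 1/3)
2. C is the intersection of line FK and line QA ⇒ C = (1/2, 1/2)
C = F + t·(K−F) with t = -1/2, so FC:CK = t:(1−t) = -1/2:3/2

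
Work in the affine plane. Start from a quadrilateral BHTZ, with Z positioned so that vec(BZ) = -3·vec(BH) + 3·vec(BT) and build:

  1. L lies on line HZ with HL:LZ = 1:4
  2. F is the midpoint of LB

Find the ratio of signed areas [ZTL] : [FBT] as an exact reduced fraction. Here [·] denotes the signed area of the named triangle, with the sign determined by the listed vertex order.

[ZTL]:[FBT] = 8

Choose coordinates B = (0, 0), H = (1, 0), T = (0, 1), Z = (-3, 3).
1. L lies on line HZ with HL:LZ = 1:4 ⇒ L = (1/5, 3/5)
2. F is the midpoint of LB ⇒ F = (1/10, 3/10)
2·[ZTL] = -4/5, 2·[FBT] = -1/10
[ZTL]:[FBT] = -4/5:-1/10 = 8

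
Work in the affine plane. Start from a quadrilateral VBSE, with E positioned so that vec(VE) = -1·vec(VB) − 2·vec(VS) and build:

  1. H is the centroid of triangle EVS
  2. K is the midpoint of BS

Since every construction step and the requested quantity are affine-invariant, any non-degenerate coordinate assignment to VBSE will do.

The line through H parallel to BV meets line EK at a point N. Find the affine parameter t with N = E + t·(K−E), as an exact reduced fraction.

Work in coordinates with V = (0, 0), B = (1, 0), S = (0, 1), E = (-1, -2).
1. H is the centroid of triangle EVS ⇒ H = (-1/3, -1/3)
2. K is the midpoint of BS ⇒ K = (1/2, 1/2)
through H parallel to BV: direction (-1, 0); meets EK at N = (0, -1/3)
N = E + t·(K−E) with t = 2/3

t = 2/3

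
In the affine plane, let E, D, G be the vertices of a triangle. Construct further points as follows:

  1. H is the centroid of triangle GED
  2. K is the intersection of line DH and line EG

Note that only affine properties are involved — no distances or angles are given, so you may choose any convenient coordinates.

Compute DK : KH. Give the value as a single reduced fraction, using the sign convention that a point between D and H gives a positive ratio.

DK:KH = -3

Choose coordinates E = (0, 0), D = (1, 0), G = (0, 1).
1. H is the centroid of triangle GED ⇒ H = (1/3, 1/3)
2. K is the intersection of line DH and line EG ⇒ K = (0, 1/2)
K = D + t·(H−D) with t = 3/2, so DK:KH = t:(1−t) = 3/2:-1/2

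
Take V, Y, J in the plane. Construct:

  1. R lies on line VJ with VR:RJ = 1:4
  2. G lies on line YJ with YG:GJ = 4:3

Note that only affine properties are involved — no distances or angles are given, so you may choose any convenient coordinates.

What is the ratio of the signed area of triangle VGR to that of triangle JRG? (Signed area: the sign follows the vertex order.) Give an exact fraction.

Work in coordinates with V = (0, 0), Y = (1, 0), J = (0, 1).
1. R lies on line VJ with VR:RJ = 1:4 ⇒ R = (0, 1/5)
2. G lies on line YJ with YG:GJ = 4:3 ⇒ G = (3/7, 4/7)
2·[VGR] = 3/35, 2·[JRG] = 12/35
[VGR]:[JRG] = 3/35:12/35 = 1/4

[VGR]:[JRG] = 1/4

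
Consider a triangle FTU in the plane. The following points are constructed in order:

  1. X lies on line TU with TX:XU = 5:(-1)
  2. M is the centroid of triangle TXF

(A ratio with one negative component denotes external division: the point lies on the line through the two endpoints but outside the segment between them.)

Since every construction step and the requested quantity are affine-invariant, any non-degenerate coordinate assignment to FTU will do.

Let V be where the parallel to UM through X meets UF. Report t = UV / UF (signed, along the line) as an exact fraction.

Assign F = (0, 0), T = (1, 0), U = (0, 1) — the answer is frame-independent, so this choice is without loss of generality.
1. X lies on line TU with TX:XU = 5:(-1) ⇒ X = (-1/4, 5/4)
2. M is the centroid of triangle TXF ⇒ M = (1/4, 5/12)
through X parallel to UM: direction (1/4, -7/12); meets UF at V = (0, 2/3)
V = U + t·(F−U) with t = 1/3

t = 1/3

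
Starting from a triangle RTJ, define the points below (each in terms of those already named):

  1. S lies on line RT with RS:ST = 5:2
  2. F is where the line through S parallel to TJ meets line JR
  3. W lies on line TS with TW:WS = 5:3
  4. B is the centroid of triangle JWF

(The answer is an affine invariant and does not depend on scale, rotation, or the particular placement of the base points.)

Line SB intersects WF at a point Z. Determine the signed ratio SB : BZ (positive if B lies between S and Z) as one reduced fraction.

SB:BZ = -91/46

Work in coordinates with R = (0, 0), T = (1, 0), J = (0, 1).
1. S lies on line RT with RS:ST = 5:2 ⇒ S = (5/7, 0)
2. F is where the line through S parallel to TJ meets line JR ⇒ F = (0, 5/7)
3. W lies on line TS with TW:WS = 5:3 ⇒ W = (23/28, 0)
4. B is the centroid of triangle JWF ⇒ B = (23/84, 4/7)
line SB meets WF at Z = (1265/2548, 180/637)
B = S + t·(Z−S) with t = 91/45, so SB:BZ = 91/45:-46/45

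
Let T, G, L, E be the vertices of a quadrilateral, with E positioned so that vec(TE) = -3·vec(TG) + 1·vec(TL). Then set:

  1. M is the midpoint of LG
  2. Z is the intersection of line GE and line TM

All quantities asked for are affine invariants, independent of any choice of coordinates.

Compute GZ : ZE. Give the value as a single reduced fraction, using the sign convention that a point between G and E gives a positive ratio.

Choose coordinates T = (0, 0), G = (1, 0), L = (0, 1), E = (-3, 1).
1. M is the midpoint of LG ⇒ M = (1/2, 1/2)
2. Z is the intersection of line GE and line TM ⇒ Z = (1/5, 1/5)
Z = G + t·(E−G) with t = 1/5, so GZ:ZE = t:(1−t) = 1/5:4/5

GZ:ZE = 1/4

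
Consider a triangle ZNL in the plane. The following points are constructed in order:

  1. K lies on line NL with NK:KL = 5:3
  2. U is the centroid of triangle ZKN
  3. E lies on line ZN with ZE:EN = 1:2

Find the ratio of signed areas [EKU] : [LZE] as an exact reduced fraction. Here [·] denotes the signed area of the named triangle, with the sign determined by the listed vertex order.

Set Z = (0, 0), N = (1, 0), L = (0, 1); any affine frame gives the same invariant.
1. K lies on line NL with NK:KL = 5:3 ⇒ K = (3/8, 5/8)
2. U is the centroid of triangle ZKN ⇒ U = (11/24, 5/24)
3. E lies on line ZN with ZE:EN = 1:2 ⇒ E = (1/3, 0)
2·[EKU] = -5/72, 2·[LZE] = 1/3
[EKU]:[LZE] = -5/72:1/3 = -5/24

[EKU]:[LZE] = -5/24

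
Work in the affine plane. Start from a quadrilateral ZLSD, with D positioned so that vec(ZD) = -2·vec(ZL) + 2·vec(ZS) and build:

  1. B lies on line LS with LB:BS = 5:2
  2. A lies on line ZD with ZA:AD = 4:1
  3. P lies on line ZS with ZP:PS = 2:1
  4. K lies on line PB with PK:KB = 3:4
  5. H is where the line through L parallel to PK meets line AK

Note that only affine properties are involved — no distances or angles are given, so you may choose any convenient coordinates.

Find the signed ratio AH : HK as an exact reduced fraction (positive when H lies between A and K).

AH:HK = -61/25

Assign Z = (0, 0), L = (1, 0), S = (0, 1), D = (-2, 2) — the answer is frame-independent, so this choice is without loss of generality.
1. B lies on line LS with LB:BS = 5:2 ⇒ B = (2/7, 5/7)
2. A lies on line ZD with ZA:AD = 4:1 ⇒ A = (-8/5, 8/5)
3. P lies on line ZS with ZP:PS = 2:1 ⇒ P = (0, 2/3)
4. K lies on line PB with PK:KB = 3:4 ⇒ K = (6/49, 101/147)
5. H is where the line through L parallel to PK meets line AK ⇒ H = (1163/882, 281/5292)
H = A + t·(K−A) with t = 61/36, so AH:HK = t:(1−t) = 61/36:-25/36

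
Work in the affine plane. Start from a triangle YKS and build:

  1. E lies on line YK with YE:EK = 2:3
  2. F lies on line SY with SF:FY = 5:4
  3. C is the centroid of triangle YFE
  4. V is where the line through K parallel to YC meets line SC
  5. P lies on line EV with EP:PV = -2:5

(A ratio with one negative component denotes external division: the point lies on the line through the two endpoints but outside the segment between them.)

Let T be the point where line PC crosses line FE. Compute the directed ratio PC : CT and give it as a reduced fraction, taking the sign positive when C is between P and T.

Set Y = (0, 0), K = (1, 0), S = (0, 1); any affine frame gives the same invariant.
1. E lies on line YK with YE:EK = 2:3 ⇒ E = (2/5, 0)
2. F lies on line SY with SF:FY = 5:4 ⇒ F = (0, 4/9)
3. C is the centroid of triangle YFE ⇒ C = (2/15, 4/27)
4. V is where the line through K parallel to YC meets line SC ⇒ V = (38/135, -194/243)
5. P lies on line EV with EP:PV = -2:5 ⇒ P = (194/405, 388/729)
line PC meets FE at T = (1/5, 2/9)
C = P + t·(T−P) with t = 140/113, so PC:CT = 140/113:-27/113

PC:CT = -140/27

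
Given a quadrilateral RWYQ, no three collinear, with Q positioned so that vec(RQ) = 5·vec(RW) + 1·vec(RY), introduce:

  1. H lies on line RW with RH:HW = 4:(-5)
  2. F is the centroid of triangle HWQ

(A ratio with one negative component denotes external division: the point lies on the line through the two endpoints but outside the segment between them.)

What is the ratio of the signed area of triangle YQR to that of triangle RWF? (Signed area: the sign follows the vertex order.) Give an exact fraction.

[YQR]:[RWF] = -15

Work in coordinates with R = (0, 0), W = (1, 0), Y = (0, 1), Q = (5, 1).
1. H lies on line RW with RH:HW = 4:(-5) ⇒ H = (-4, 0)
2. F is the centroid of triangle HWQ ⇒ F = (2/3, 1/3)
2·[YQR] = -5, 2·[RWF] = 1/3
[YQR]:[RWF] = -5:1/3 = -15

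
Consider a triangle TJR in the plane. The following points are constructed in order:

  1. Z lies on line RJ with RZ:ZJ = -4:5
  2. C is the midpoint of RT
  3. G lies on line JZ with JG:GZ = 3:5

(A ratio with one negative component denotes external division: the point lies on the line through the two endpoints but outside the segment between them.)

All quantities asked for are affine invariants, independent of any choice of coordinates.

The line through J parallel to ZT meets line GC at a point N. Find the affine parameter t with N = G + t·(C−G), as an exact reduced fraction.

t = -5/3

Set T = (0, 0), J = (1, 0), R = (0, 1); any affine frame gives the same invariant.
1. Z lies on line RJ with RZ:ZJ = -4:5 ⇒ Z = (-4, 5)
2. C is the midpoint of RT ⇒ C = (0, 1/2)
3. G lies on line JZ with JG:GZ = 3:5 ⇒ G = (-7/8, 15/8)
through J parallel to ZT: direction (4, -5); meets GC at N = (-7/3, 25/6)
N = G + t·(C−G) with t = -5/3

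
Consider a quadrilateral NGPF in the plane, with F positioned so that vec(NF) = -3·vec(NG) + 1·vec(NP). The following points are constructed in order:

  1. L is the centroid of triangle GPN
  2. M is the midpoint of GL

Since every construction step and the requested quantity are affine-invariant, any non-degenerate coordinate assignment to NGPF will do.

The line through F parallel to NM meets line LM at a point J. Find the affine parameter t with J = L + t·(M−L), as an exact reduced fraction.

t = -6

Work in coordinates with N = (0, 0), G = (1, 0), P = (0, 1), F = (-3, 1).
1. L is the centroid of triangle GPN ⇒ L = (1/3, 1/3)
2. M is the midpoint of GL ⇒ M = (2/3, 1/6)
through F parallel to NM: direction (2/3, 1/6); meets LM at J = (-5/3, 4/3)
J = L + t·(M−L) with t = -6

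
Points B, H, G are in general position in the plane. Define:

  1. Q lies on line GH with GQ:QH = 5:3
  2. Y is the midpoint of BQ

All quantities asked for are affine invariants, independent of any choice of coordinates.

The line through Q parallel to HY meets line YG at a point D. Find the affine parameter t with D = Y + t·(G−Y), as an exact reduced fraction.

Assign B = (0, 0), H = (1, 0), G = (0, 1) — the answer is frame-independent, so this choice is without loss of generality.
1. Q lies on line GH with GQ:QH = 5:3 ⇒ Q = (5/8, 3/8)
2. Y is the midpoint of BQ ⇒ Y = (5/16, 3/16)
through Q parallel to HY: direction (-11/16, 3/16); meets YG at D = (25/128, 63/128)
D = Y + t·(G−Y) with t = 3/8

t = 3/8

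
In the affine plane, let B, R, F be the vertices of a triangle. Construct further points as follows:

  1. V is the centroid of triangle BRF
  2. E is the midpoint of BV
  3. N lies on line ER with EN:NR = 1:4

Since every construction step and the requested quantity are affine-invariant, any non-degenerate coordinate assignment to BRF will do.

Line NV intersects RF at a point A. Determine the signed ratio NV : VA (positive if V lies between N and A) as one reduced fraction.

NV:VA = 3/5

Set B = (0, 0), R = (1, 0), F = (0, 1); any affine frame gives the same invariant.
1. V is the centroid of triangle BRF ⇒ V = (1/3, 1/3)
2. E is the midpoint of BV ⇒ E = (1/6, 1/6)
3. N lies on line ER with EN:NR = 1:4 ⇒ N = (1/3, 2/15)
line NV meets RF at A = (1/3, 2/3)
V = N + t·(A−N) with t = 3/8, so NV:VA = 3/8:5/8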